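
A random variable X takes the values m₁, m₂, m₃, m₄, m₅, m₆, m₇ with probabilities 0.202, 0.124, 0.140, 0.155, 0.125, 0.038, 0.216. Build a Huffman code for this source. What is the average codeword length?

2.744 bits/symbol

Repeatedly combine the two least-probable nodes; the expected code length is the sum of the merged weights.
merge 19/500 + 31/250 → 81/500
merge 1/8 + 7/50 → 53/200
merge 31/200 + 81/500 → 317/1000
merge 101/500 + 27/125 → 209/500
merge 53/200 + 317/1000 → 291/500
merge 209/500 + 291/500 → 1
L = 81/500 + 53/200 + 317/1000 + 209/500 + 291/500 + 1 = 343/125 = 2.744 bits/symbol.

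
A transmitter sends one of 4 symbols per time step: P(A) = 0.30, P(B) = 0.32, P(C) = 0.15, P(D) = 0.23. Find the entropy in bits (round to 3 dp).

H = −Σ pᵢ log₂ pᵢ.
−0.30·log₂(0.30) = 0.5211
−0.32·log₂(0.32) = 0.5260
−0.15·log₂(0.15) = 0.4105
−0.23·log₂(0.23) = 0.4877
Sum ≈ 1.9453 → 1.945 bits.

1.945 bits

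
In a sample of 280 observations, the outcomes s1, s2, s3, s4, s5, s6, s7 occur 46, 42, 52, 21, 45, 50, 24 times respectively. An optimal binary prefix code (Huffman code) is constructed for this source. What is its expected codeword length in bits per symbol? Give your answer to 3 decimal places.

2.796 bits/symbol

Probabilities are the counts divided by 280.
Repeatedly combine the two least-probable nodes; the expected code length is the sum of the merged weights.
merge 3/40 + 3/35 → 9/56
merge 3/20 + 9/56 → 87/280
merge 9/56 + 23/140 → 13/40
merge 5/28 + 13/70 → 51/140
merge 87/280 + 13/40 → 89/140
merge 51/140 + 89/140 → 1
L = 9/56 + 87/280 + 13/40 + 51/140 + 89/140 + 1 = 783/280 ≈ 2.796 bits/symbol.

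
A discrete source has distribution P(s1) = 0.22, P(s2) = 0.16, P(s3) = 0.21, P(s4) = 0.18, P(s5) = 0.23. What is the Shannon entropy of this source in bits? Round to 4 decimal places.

H = −Σ pᵢ log₂ pᵢ.
−0.22·log₂(0.22) = 0.4806
−0.16·log₂(0.16) = 0.4230
−0.21·log₂(0.21) = 0.4728
−0.18·log₂(0.18) = 0.4453
−0.23·log₂(0.23) = 0.4877
Sum ≈ 2.3094 → 2.3094 bits.

2.3094 bits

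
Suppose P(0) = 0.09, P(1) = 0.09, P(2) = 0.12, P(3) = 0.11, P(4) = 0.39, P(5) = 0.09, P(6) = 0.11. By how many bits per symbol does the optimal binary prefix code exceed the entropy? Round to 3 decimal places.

0.065 bits

Entropy H = −Σ p log₂ p ≈ 2.5354 bits.
Huffman merges: 9/100+9/100→9/50; 9/100+11/100→1/5; 11/100+3/25→23/100; 9/50+1/5→19/50; 23/100+19/50→61/100; 39/100+61/100→1. L = 13/5 ≈ 2.6000.
L − H = 2.6000 − 2.5354 = 0.065 bits.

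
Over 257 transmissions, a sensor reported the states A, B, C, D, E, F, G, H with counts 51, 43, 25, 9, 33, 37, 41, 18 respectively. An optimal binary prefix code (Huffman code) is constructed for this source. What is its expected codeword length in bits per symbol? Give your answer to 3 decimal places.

Probabilities are the counts divided by 257.
Repeatedly combine the two least-probable nodes; the expected code length is the sum of the merged weights.
merge 9/257 + 18/257 → 27/257
merge 25/257 + 27/257 → 52/257
merge 33/257 + 37/257 → 70/257
merge 41/257 + 43/257 → 84/257
merge 51/257 + 52/257 → 103/257
merge 70/257 + 84/257 → 154/257
merge 103/257 + 154/257 → 1
L = 27/257 + 52/257 + 70/257 + 84/257 + 103/257 + 154/257 + 1 = 747/257 ≈ 2.907 bits/symbol.

2.907 bits/symbol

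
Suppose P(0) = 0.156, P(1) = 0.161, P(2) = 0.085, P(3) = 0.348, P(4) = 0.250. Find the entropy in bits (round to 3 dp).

2.175 bits

H = −Σ pᵢ log₂ pᵢ.
−0.156·log₂(0.156) = 0.4181
−0.161·log₂(0.161) = 0.4242
−0.085·log₂(0.085) = 0.3023
−0.348·log₂(0.348) = 0.5299
−0.250·log₂(0.250) = 0.5000
Sum ≈ 2.1746 → 2.175 bits.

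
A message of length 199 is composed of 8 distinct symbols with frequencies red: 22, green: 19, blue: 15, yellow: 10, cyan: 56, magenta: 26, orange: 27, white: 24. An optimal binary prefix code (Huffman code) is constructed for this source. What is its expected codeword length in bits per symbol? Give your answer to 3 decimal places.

2.844 bits/symbol

Probabilities are the counts divided by 199.
Repeatedly combine the two least-probable nodes; the expected code length is the sum of the merged weights.
merge 10/199 + 15/199 → 25/199
merge 19/199 + 22/199 → 41/199
merge 24/199 + 25/199 → 49/199
merge 26/199 + 27/199 → 53/199
merge 41/199 + 49/199 → 90/199
merge 53/199 + 56/199 → 109/199
merge 90/199 + 109/199 → 1
L = 25/199 + 41/199 + 49/199 + 53/199 + 90/199 + 109/199 + 1 = 566/199 ≈ 2.844 bits/symbol.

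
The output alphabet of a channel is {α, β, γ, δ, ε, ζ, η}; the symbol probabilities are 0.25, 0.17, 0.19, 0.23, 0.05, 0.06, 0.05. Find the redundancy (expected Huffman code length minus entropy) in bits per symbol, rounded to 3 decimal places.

0.037 bits

Entropy H = −Σ p log₂ p ≈ 2.5532 bits.
Huffman merges: 1/20+1/20→1/10; 3/50+1/10→4/25; 4/25+17/100→33/100; 19/100+23/100→21/50; 1/4+33/100→29/50; 21/50+29/50→1. L = 259/100 ≈ 2.5900.
L − H = 2.5900 − 2.5532 = 0.037 bits.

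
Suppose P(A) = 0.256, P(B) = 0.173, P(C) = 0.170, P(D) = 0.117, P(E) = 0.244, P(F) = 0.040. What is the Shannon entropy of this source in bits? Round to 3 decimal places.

2.420 bits

H = −Σ pᵢ log₂ pᵢ.
−0.256·log₂(0.256) = 0.5032
−0.173·log₂(0.173) = 0.4379
−0.170·log₂(0.170) = 0.4346
−0.117·log₂(0.117) = 0.3622
−0.244·log₂(0.244) = 0.4966
−0.040·log₂(0.040) = 0.1858
Sum ≈ 2.4202 → 2.420 bits.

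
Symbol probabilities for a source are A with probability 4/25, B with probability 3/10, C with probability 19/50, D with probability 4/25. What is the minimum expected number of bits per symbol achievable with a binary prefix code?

Repeatedly combine the two least-probable nodes; the expected code length is the sum of the merged weights.
merge 4/25 + 4/25 → 8/25
merge 3/10 + 8/25 → 31/50
merge 19/50 + 31/50 → 1
L = 8/25 + 31/50 + 1 = 97/50 = 1.94 bits/symbol.

1.94 bits/symbol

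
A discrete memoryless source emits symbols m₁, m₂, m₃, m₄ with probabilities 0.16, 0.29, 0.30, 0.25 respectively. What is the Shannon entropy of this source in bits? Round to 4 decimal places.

H = −Σ pᵢ log₂ pᵢ.
−0.16·log₂(0.16) = 0.4230
−0.29·log₂(0.29) = 0.5179
−0.30·log₂(0.30) = 0.5211
−0.25·log₂(0.25) = 0.5000
Sum ≈ 1.9620 → 1.9620 bits.

1.9620 bits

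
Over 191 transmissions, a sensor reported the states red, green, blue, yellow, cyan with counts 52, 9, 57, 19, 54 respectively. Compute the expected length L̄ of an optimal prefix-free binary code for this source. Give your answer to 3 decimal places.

2.147 bits/symbol

Probabilities are the counts divided by 191.
Repeatedly combine the two least-probable nodes; the expected code length is the sum of the merged weights.
merge 9/191 + 19/191 → 28/191
merge 28/191 + 52/191 → 80/191
merge 54/191 + 57/191 → 111/191
merge 80/191 + 111/191 → 1
L = 28/191 + 80/191 + 111/191 + 1 = 410/191 ≈ 2.147 bits/symbol.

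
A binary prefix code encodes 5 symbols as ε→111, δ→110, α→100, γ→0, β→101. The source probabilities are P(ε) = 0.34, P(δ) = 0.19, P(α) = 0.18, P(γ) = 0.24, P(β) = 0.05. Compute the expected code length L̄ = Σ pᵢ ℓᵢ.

2.52 bits/symbol

L̄ = Σ pᵢ·ℓᵢ = 0.34·3 + 0.19·3 + 0.18·3 + 0.24·1 + 0.05·3 = 2.52 bits/symbol.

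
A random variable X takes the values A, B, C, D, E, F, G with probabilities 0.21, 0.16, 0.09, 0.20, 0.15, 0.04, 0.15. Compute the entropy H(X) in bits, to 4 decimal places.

H = −Σ pᵢ log₂ pᵢ.
−0.21·log₂(0.21) = 0.4728
−0.16·log₂(0.16) = 0.4230
−0.09·log₂(0.09) = 0.3127
−0.20·log₂(0.20) = 0.4644
−0.15·log₂(0.15) = 0.4105
−0.04·log₂(0.04) = 0.1858
−0.15·log₂(0.15) = 0.4105
Sum ≈ 2.6797 → 2.6797 bits.

2.6797 bits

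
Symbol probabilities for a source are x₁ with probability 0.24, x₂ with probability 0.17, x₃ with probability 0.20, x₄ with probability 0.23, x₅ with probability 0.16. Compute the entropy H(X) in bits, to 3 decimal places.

H = −Σ pᵢ log₂ pᵢ.
−0.24·log₂(0.24) = 0.4941
−0.17·log₂(0.17) = 0.4346
−0.20·log₂(0.20) = 0.4644
−0.23·log₂(0.23) = 0.4877
−0.16·log₂(0.16) = 0.4230
Sum ≈ 2.3038 → 2.304 bits.

2.304 bits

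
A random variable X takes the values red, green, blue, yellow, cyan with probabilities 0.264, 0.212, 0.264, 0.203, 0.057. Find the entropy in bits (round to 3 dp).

2.191 bits

H = −Σ pᵢ log₂ pᵢ.
−0.264·log₂(0.264) = 0.5072
−0.212·log₂(0.212) = 0.4744
−0.264·log₂(0.264) = 0.5072
−0.203·log₂(0.203) = 0.4670
−0.057·log₂(0.057) = 0.2356
Sum ≈ 2.1915 → 2.191 bits.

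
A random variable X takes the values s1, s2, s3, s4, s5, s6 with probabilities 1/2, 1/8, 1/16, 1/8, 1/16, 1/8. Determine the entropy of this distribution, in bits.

Each probability is a power of 1/2, so log₂(1/p) is an integer.
H = Σ p·log₂(1/p) = 1/2·1 + 1/8·3 + 1/16·4 + 1/8·3 + 1/16·4 + 1/8·3 = 2.125 bits.

2.125 bits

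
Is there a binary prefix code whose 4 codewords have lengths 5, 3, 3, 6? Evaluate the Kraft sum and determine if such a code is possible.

0.296875; yes

With common denominator 2^6 = 64: Σ 2^(−ℓᵢ) = 2/64 + 8/64 + 8/64 + 1/64 = 19/64 = 0.296875.
Kraft's inequality requires Σ ≤ 1; here Σ = 0.296875 ≤ 1, so such a prefix code exists.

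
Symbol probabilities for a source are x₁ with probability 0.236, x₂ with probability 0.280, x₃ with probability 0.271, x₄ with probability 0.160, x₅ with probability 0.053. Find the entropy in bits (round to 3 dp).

2.164 bits

H = −Σ pᵢ log₂ pᵢ.
−0.236·log₂(0.236) = 0.4916
−0.280·log₂(0.280) = 0.5142
−0.271·log₂(0.271) = 0.5105
−0.160·log₂(0.160) = 0.4230
−0.053·log₂(0.053) = 0.2246
Sum ≈ 2.1639 → 2.164 bits.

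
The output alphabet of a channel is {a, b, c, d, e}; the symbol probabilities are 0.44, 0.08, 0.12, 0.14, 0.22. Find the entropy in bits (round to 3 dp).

H = −Σ pᵢ log₂ pᵢ.
−0.44·log₂(0.44) = 0.5211
−0.08·log₂(0.08) = 0.2915
−0.12·log₂(0.12) = 0.3671
−0.14·log₂(0.14) = 0.3971
−0.22·log₂(0.22) = 0.4806
Sum ≈ 2.0574 → 2.057 bits.

2.057 bits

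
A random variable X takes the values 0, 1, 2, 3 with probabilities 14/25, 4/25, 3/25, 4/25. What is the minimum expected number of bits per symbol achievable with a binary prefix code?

1.72 bits/symbol

Repeatedly combine the two least-probable nodes; the expected code length is the sum of the merged weights.
merge 3/25 + 4/25 → 7/25
merge 4/25 + 7/25 → 11/25
merge 11/25 + 14/25 → 1
L = 7/25 + 11/25 + 1 = 43/25 = 1.72 bits/symbol.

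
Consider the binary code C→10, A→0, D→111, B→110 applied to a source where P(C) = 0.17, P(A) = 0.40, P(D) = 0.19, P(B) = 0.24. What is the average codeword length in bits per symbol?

L̄ = Σ pᵢ·ℓᵢ = 0.17·2 + 0.40·1 + 0.19·3 + 0.24·3 = 2.03 bits/symbol.

2.03 bits/symbol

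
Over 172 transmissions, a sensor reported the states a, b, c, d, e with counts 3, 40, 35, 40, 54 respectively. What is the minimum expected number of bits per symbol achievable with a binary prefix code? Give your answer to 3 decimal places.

2.221 bits/symbol

Probabilities are the counts divided by 172.
Repeatedly combine the two least-probable nodes; the expected code length is the sum of the merged weights.
merge 3/172 + 35/172 → 19/86
merge 19/86 + 10/43 → 39/86
merge 10/43 + 27/86 → 47/86
merge 39/86 + 47/86 → 1
L = 19/86 + 39/86 + 47/86 + 1 = 191/86 ≈ 2.221 bits/symbol.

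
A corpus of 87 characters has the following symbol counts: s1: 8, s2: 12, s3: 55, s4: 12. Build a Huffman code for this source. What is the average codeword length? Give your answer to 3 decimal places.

1.598 bits/symbol

Probabilities are the counts divided by 87.
Repeatedly combine the two least-probable nodes; the expected code length is the sum of the merged weights.
merge 8/87 + 4/29 → 20/87
merge 4/29 + 20/87 → 32/87
merge 32/87 + 55/87 → 1
L = 20/87 + 32/87 + 1 = 139/87 ≈ 1.598 bits/symbol.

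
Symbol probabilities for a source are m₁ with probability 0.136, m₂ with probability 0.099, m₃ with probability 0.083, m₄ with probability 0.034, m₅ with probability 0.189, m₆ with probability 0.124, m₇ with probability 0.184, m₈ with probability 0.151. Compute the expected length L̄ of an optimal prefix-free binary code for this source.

2.928 bits/symbol

Repeatedly combine the two least-probable nodes; the expected code length is the sum of the merged weights.
merge 17/500 + 83/1000 → 117/1000
merge 99/1000 + 117/1000 → 27/125
merge 31/250 + 17/125 → 13/50
merge 151/1000 + 23/125 → 67/200
merge 189/1000 + 27/125 → 81/200
merge 13/50 + 67/200 → 119/200
merge 81/200 + 119/200 → 1
L = 117/1000 + 27/125 + 13/50 + 67/200 + 81/200 + 119/200 + 1 = 366/125 = 2.928 bits/symbol.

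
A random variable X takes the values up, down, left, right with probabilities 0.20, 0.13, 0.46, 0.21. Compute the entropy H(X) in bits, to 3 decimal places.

H = −Σ pᵢ log₂ pᵢ.
−0.20·log₂(0.20) = 0.4644
−0.13·log₂(0.13) = 0.3826
−0.46·log₂(0.46) = 0.5153
−0.21·log₂(0.21) = 0.4728
Sum ≈ 1.8352 → 1.835 bits.

1.835 bits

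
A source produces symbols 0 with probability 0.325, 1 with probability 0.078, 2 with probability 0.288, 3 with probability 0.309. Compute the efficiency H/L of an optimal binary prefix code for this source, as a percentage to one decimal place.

92.7%

Entropy H = −Σ p log₂ p ≈ 1.8548 bits.
Huffman merges: 39/500+36/125→183/500; 309/1000+13/40→317/500; 183/500+317/500→1. L = 2 ≈ 2.0000.
Efficiency = H/L = 1.8548/2.0000 = 92.7%.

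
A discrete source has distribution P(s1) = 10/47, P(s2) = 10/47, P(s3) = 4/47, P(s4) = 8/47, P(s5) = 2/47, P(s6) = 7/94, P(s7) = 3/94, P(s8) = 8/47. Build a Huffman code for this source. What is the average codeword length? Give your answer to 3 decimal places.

2.798 bits/symbol

Repeatedly combine the two least-probable nodes; the expected code length is the sum of the merged weights.
merge 3/94 + 2/47 → 7/94
merge 7/94 + 7/94 → 7/47
merge 4/47 + 7/47 → 11/47
merge 8/47 + 8/47 → 16/47
merge 10/47 + 10/47 → 20/47
merge 11/47 + 16/47 → 27/47
merge 20/47 + 27/47 → 1
L = 7/94 + 7/47 + 11/47 + 16/47 + 20/47 + 27/47 + 1 = 263/94 ≈ 2.798 bits/symbol.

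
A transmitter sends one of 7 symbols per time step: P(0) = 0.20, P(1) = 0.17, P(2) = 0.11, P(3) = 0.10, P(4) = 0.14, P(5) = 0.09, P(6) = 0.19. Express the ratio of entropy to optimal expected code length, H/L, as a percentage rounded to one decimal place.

98.1%

Entropy H = −Σ p log₂ p ≈ 2.7464 bits.
Huffman merges: 9/100+1/10→19/100; 11/100+7/50→1/4; 17/100+19/100→9/25; 19/100+1/5→39/100; 1/4+9/25→61/100; 39/100+61/100→1. L = 14/5 ≈ 2.8000.
Efficiency = H/L = 2.7464/2.8000 = 98.1%.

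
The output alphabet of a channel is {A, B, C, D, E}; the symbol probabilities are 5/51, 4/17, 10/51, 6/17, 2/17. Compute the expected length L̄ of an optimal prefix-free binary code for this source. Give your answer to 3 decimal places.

Repeatedly combine the two least-probable nodes; the expected code length is the sum of the merged weights.
merge 5/51 + 2/17 → 11/51
merge 10/51 + 11/51 → 7/17
merge 4/17 + 6/17 → 10/17
merge 7/17 + 10/17 → 1
L = 11/51 + 7/17 + 10/17 + 1 = 113/51 ≈ 2.216 bits/symbol.

2.216 bits/symbol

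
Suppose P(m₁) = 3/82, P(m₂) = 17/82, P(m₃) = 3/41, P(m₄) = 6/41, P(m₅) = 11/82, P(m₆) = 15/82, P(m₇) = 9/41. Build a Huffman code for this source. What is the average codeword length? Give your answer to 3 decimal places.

Repeatedly combine the two least-probable nodes; the expected code length is the sum of the merged weights.
merge 3/82 + 3/41 → 9/82
merge 9/82 + 11/82 → 10/41
merge 6/41 + 15/82 → 27/82
merge 17/82 + 9/41 → 35/82
merge 10/41 + 27/82 → 47/82
merge 35/82 + 47/82 → 1
L = 9/82 + 10/41 + 27/82 + 35/82 + 47/82 + 1 = 110/41 ≈ 2.683 bits/symbol.

2.683 bits/symbol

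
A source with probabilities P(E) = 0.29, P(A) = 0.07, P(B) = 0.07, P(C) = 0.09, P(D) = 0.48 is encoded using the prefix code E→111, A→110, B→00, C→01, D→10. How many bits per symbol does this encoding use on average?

2.36 bits/symbol

L̄ = Σ pᵢ·ℓᵢ = 0.29·3 + 0.07·3 + 0.07·2 + 0.09·2 + 0.48·2 = 2.36 bits/symbol.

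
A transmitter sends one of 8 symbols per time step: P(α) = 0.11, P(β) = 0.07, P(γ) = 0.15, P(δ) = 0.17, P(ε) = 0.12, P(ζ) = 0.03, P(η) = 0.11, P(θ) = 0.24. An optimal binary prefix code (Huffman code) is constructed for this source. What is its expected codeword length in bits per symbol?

Repeatedly combine the two least-probable nodes; the expected code length is the sum of the merged weights.
merge 3/100 + 7/100 → 1/10
merge 1/10 + 11/100 → 21/100
merge 11/100 + 3/25 → 23/100
merge 3/20 + 17/100 → 8/25
merge 21/100 + 23/100 → 11/25
merge 6/25 + 8/25 → 14/25
merge 11/25 + 14/25 → 1
L = 1/10 + 21/100 + 23/100 + 8/25 + 11/25 + 14/25 + 1 = 143/50 = 2.86 bits/symbol.

2.86 bits/symbol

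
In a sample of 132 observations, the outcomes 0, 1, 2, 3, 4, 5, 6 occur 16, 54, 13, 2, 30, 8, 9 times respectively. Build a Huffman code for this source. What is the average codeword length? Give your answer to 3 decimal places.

2.394 bits/symbol

Probabilities are the counts divided by 132.
Repeatedly combine the two least-probable nodes; the expected code length is the sum of the merged weights.
merge 1/66 + 2/33 → 5/66
merge 3/44 + 5/66 → 19/132
merge 13/132 + 4/33 → 29/132
merge 19/132 + 29/132 → 4/11
merge 5/22 + 4/11 → 13/22
merge 9/22 + 13/22 → 1
L = 5/66 + 19/132 + 29/132 + 4/11 + 13/22 + 1 = 79/33 ≈ 2.394 bits/symbol.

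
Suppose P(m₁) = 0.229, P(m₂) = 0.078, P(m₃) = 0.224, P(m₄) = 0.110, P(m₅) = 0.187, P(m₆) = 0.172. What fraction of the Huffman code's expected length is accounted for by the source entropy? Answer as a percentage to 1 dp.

Entropy H = −Σ p log₂ p ≈ 2.4970 bits.
Huffman merges: 39/500+11/100→47/250; 43/250+187/1000→359/1000; 47/250+28/125→103/250; 229/1000+359/1000→147/250; 103/250+147/250→1. L = 2547/1000 ≈ 2.5470.
Efficiency = H/L = 2.4970/2.5470 = 98.0%.

98.0%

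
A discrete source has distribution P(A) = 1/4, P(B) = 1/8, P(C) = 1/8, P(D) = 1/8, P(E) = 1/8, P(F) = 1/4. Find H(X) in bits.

Each probability is a power of 1/2, so log₂(1/p) is an integer.
H = Σ p·log₂(1/p) = 1/4·2 + 1/8·3 + 1/8·3 + 1/8·3 + 1/8·3 + 1/4·2 = 2.5 bits.

2.5 bits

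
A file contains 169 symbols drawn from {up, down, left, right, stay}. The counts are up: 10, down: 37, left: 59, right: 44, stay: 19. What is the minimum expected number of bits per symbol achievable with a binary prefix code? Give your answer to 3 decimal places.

2.172 bits/symbol

Probabilities are the counts divided by 169.
Repeatedly combine the two least-probable nodes; the expected code length is the sum of the merged weights.
merge 10/169 + 19/169 → 29/169
merge 29/169 + 37/169 → 66/169
merge 44/169 + 59/169 → 103/169
merge 66/169 + 103/169 → 1
L = 29/169 + 66/169 + 103/169 + 1 = 367/169 ≈ 2.172 bits/symbol.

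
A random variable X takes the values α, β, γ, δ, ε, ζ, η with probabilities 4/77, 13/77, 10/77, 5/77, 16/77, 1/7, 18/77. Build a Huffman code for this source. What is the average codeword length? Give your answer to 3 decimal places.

2.675 bits/symbol

Repeatedly combine the two least-probable nodes; the expected code length is the sum of the merged weights.
merge 4/77 + 5/77 → 9/77
merge 9/77 + 10/77 → 19/77
merge 1/7 + 13/77 → 24/77
merge 16/77 + 18/77 → 34/77
merge 19/77 + 24/77 → 43/77
merge 34/77 + 43/77 → 1
L = 9/77 + 19/77 + 24/77 + 34/77 + 43/77 + 1 = 206/77 ≈ 2.675 bits/symbol.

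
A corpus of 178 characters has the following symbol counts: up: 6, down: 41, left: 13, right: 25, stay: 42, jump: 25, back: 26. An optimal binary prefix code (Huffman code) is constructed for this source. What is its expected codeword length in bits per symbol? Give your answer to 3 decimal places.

2.640 bits/symbol

Probabilities are the counts divided by 178.
Repeatedly combine the two least-probable nodes; the expected code length is the sum of the merged weights.
merge 3/89 + 13/178 → 19/178
merge 19/178 + 25/178 → 22/89
merge 25/178 + 13/89 → 51/178
merge 41/178 + 21/89 → 83/178
merge 22/89 + 51/178 → 95/178
merge 83/178 + 95/178 → 1
L = 19/178 + 22/89 + 51/178 + 83/178 + 95/178 + 1 = 235/89 ≈ 2.640 bits/symbol.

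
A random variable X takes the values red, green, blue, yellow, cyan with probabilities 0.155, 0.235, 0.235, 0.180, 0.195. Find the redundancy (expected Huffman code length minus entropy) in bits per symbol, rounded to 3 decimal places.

0.031 bits

Entropy H = −Σ p log₂ p ≈ 2.3041 bits.
Huffman merges: 31/200+9/50→67/200; 39/200+47/200→43/100; 47/200+67/200→57/100; 43/100+57/100→1. L = 467/200 ≈ 2.3350.
L − H = 2.3350 − 2.3041 = 0.031 bits.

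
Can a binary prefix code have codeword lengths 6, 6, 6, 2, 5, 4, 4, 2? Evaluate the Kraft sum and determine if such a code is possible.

With common denominator 2^6 = 64: Σ 2^(−ℓᵢ) = 1/64 + 1/64 + 1/64 + 16/64 + 2/64 + 4/64 + 4/64 + 16/64 = 45/64 = 0.703125.
Kraft's inequality requires Σ ≤ 1; here Σ = 0.703125 ≤ 1, so such a prefix code exists.

0.703125; yes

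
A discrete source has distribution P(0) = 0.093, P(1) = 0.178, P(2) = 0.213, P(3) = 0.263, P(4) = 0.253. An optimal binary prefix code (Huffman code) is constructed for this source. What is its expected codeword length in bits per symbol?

Repeatedly combine the two least-probable nodes; the expected code length is the sum of the merged weights.
merge 93/1000 + 89/500 → 271/1000
merge 213/1000 + 253/1000 → 233/500
merge 263/1000 + 271/1000 → 267/500
merge 233/500 + 267/500 → 1
L = 271/1000 + 233/500 + 267/500 + 1 = 2271/1000 = 2.271 bits/symbol.

2.271 bits/symbol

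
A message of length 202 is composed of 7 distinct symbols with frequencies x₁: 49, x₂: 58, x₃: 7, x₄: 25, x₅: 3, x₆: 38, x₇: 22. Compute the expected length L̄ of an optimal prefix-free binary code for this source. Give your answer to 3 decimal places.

Probabilities are the counts divided by 202.
Repeatedly combine the two least-probable nodes; the expected code length is the sum of the merged weights.
merge 3/202 + 7/202 → 5/101
merge 5/101 + 11/101 → 16/101
merge 25/202 + 16/101 → 57/202
merge 19/101 + 49/202 → 87/202
merge 57/202 + 29/101 → 115/202
merge 87/202 + 115/202 → 1
L = 5/101 + 16/101 + 57/202 + 87/202 + 115/202 + 1 = 503/202 ≈ 2.490 bits/symbol.

2.490 bits/symbol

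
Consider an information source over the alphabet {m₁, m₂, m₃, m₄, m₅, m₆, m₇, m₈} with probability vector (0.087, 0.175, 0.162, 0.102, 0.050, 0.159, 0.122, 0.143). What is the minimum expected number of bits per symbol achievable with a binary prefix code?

Repeatedly combine the two least-probable nodes; the expected code length is the sum of the merged weights.
merge 1/20 + 87/1000 → 137/1000
merge 51/500 + 61/500 → 28/125
merge 137/1000 + 143/1000 → 7/25
merge 159/1000 + 81/500 → 321/1000
merge 7/40 + 28/125 → 399/1000
merge 7/25 + 321/1000 → 601/1000
merge 399/1000 + 601/1000 → 1
L = 137/1000 + 28/125 + 7/25 + 321/1000 + 399/1000 + 601/1000 + 1 = 1481/500 = 2.962 bits/symbol.

2.962 bits/symbol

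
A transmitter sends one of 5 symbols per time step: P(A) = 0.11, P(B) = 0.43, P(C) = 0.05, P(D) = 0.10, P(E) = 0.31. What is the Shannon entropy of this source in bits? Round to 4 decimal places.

1.9459 bits

H = −Σ pᵢ log₂ pᵢ.
−0.11·log₂(0.11) = 0.3503
−0.43·log₂(0.43) = 0.5236
−0.05·log₂(0.05) = 0.2161
−0.10·log₂(0.10) = 0.3322
−0.31·log₂(0.31) = 0.5238
Sum ≈ 1.9459 → 1.9459 bits.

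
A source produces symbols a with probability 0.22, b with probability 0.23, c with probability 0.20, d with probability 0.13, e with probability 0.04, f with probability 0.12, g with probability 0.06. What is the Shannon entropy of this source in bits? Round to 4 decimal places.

2.6116 bits

H = −Σ pᵢ log₂ pᵢ.
−0.22·log₂(0.22) = 0.4806
−0.23·log₂(0.23) = 0.4877
−0.20·log₂(0.20) = 0.4644
−0.13·log₂(0.13) = 0.3826
−0.04·log₂(0.04) = 0.1858
−0.12·log₂(0.12) = 0.3671
−0.06·log₂(0.06) = 0.2435
Sum ≈ 2.6116 → 2.6116 bits.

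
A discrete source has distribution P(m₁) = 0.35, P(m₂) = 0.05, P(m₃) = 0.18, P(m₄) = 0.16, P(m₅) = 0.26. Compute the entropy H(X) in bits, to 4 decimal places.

H = −Σ pᵢ log₂ pᵢ.
−0.35·log₂(0.35) = 0.5301
−0.05·log₂(0.05) = 0.2161
−0.18·log₂(0.18) = 0.4453
−0.16·log₂(0.16) = 0.4230
−0.26·log₂(0.26) = 0.5053
Sum ≈ 2.1198 → 2.1198 bits.

2.1198 bits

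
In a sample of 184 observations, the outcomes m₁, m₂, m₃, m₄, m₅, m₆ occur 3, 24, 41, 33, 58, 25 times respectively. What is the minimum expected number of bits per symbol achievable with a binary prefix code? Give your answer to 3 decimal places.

Probabilities are the counts divided by 184.
Repeatedly combine the two least-probable nodes; the expected code length is the sum of the merged weights.
merge 3/184 + 3/23 → 27/184
merge 25/184 + 27/184 → 13/46
merge 33/184 + 41/184 → 37/92
merge 13/46 + 29/92 → 55/92
merge 37/92 + 55/92 → 1
L = 27/184 + 13/46 + 37/92 + 55/92 + 1 = 447/184 ≈ 2.429 bits/symbol.

2.429 bits/symbol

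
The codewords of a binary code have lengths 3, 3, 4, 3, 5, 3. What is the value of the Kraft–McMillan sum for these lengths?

0.59375

With common denominator 2^5 = 32: Σ 2^(−ℓᵢ) = 4/32 + 4/32 + 2/32 + 4/32 + 1/32 + 4/32 = 19/32 = 0.59375.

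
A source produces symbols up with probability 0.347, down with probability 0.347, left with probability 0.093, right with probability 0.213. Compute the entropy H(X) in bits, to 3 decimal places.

1.854 bits

H = −Σ pᵢ log₂ pᵢ.
−0.347·log₂(0.347) = 0.5299
−0.347·log₂(0.347) = 0.5299
−0.093·log₂(0.093) = 0.3187
−0.213·log₂(0.213) = 0.4752
Sum ≈ 1.8536 → 1.854 bits.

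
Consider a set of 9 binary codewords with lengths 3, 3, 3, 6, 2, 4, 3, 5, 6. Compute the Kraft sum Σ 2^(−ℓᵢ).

With common denominator 2^6 = 64: Σ 2^(−ℓᵢ) = 8/64 + 8/64 + 8/64 + 1/64 + 16/64 + 4/64 + 8/64 + 2/64 + 1/64 = 56/64 = 0.875.

0.875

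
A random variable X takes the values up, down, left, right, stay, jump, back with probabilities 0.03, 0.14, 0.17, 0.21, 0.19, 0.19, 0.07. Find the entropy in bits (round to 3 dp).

2.635 bits

H = −Σ pᵢ log₂ pᵢ.
−0.03·log₂(0.03) = 0.1518
−0.14·log₂(0.14) = 0.3971
−0.17·log₂(0.17) = 0.4346
−0.21·log₂(0.21) = 0.4728
−0.19·log₂(0.19) = 0.4552
−0.19·log₂(0.19) = 0.4552
−0.07·log₂(0.07) = 0.2686
Sum ≈ 2.6353 → 2.635 bits.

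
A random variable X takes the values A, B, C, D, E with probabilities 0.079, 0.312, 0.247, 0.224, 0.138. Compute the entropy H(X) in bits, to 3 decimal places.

H = −Σ pᵢ log₂ pᵢ.
−0.079·log₂(0.079) = 0.2893
−0.312·log₂(0.312) = 0.5243
−0.247·log₂(0.247) = 0.4983
−0.224·log₂(0.224) = 0.4835
−0.138·log₂(0.138) = 0.3943
Sum ≈ 2.1897 → 2.190 bits.

2.190 bits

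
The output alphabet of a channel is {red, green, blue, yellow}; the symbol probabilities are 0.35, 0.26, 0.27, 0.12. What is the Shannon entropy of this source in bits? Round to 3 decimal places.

H = −Σ pᵢ log₂ pᵢ.
−0.35·log₂(0.35) = 0.5301
−0.26·log₂(0.26) = 0.5053
−0.27·log₂(0.27) = 0.5100
−0.12·log₂(0.12) = 0.3671
Sum ≈ 1.9125 → 1.912 bits.

1.912 bits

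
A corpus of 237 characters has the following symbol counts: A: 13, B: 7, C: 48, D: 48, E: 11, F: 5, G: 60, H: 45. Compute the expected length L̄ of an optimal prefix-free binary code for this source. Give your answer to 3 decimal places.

Probabilities are the counts divided by 237.
Repeatedly combine the two least-probable nodes; the expected code length is the sum of the merged weights.
merge 5/237 + 7/237 → 4/79
merge 11/237 + 4/79 → 23/237
merge 13/237 + 23/237 → 12/79
merge 12/79 + 15/79 → 27/79
merge 16/79 + 16/79 → 32/79
merge 20/79 + 27/79 → 47/79
merge 32/79 + 47/79 → 1
L = 4/79 + 23/237 + 12/79 + 27/79 + 32/79 + 47/79 + 1 = 626/237 ≈ 2.641 bits/symbol.

2.641 bits/symbol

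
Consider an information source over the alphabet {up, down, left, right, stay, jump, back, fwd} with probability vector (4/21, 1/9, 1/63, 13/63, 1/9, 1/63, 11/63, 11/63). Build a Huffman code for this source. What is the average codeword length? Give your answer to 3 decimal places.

2.778 bits/symbol

Repeatedly combine the two least-probable nodes; the expected code length is the sum of the merged weights.
merge 1/63 + 1/63 → 2/63
merge 2/63 + 1/9 → 1/7
merge 1/9 + 1/7 → 16/63
merge 11/63 + 11/63 → 22/63
merge 4/21 + 13/63 → 25/63
merge 16/63 + 22/63 → 38/63
merge 25/63 + 38/63 → 1
L = 2/63 + 1/7 + 16/63 + 22/63 + 25/63 + 38/63 + 1 = 25/9 ≈ 2.778 bits/symbol.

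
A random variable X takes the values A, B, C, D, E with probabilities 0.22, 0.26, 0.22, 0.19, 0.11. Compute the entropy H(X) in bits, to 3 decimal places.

H = −Σ pᵢ log₂ pᵢ.
−0.22·log₂(0.22) = 0.4806
−0.26·log₂(0.26) = 0.5053
−0.22·log₂(0.22) = 0.4806
−0.19·log₂(0.19) = 0.4552
−0.11·log₂(0.11) = 0.3503
Sum ≈ 2.2719 → 2.272 bits.

2.272 bits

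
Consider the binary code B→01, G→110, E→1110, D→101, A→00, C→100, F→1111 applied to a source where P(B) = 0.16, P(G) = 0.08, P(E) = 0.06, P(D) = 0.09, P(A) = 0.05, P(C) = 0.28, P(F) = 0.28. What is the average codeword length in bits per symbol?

3.13 bits/symbol

L̄ = Σ pᵢ·ℓᵢ = 0.16·2 + 0.08·3 + 0.06·4 + 0.09·3 + 0.05·2 + 0.28·3 + 0.28·4 = 3.13 bits/symbol.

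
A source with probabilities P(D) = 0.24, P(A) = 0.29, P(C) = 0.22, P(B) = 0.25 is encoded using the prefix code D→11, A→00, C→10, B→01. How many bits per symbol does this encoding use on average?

L̄ = Σ pᵢ·ℓᵢ = 0.24·2 + 0.29·2 + 0.22·2 + 0.25·2 = 2 bits/symbol.

2 bits/symbol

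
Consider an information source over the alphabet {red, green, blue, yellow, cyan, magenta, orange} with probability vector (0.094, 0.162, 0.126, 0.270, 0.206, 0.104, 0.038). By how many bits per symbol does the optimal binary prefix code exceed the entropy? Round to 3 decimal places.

0.035 bits

Entropy H = −Σ p log₂ p ≈ 2.6210 bits.
Huffman merges: 19/500+47/500→33/250; 13/125+63/500→23/100; 33/250+81/500→147/500; 103/500+23/100→109/250; 27/100+147/500→141/250; 109/250+141/250→1. L = 332/125 ≈ 2.6560.
L − H = 2.6560 − 2.6210 = 0.035 bits.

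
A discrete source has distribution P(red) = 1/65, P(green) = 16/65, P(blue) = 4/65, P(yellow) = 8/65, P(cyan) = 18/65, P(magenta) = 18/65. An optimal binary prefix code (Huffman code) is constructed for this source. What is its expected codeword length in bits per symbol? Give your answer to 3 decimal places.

2.277 bits/symbol

Repeatedly combine the two least-probable nodes; the expected code length is the sum of the merged weights.
merge 1/65 + 4/65 → 1/13
merge 1/13 + 8/65 → 1/5
merge 1/5 + 16/65 → 29/65
merge 18/65 + 18/65 → 36/65
merge 29/65 + 36/65 → 1
L = 1/13 + 1/5 + 29/65 + 36/65 + 1 = 148/65 ≈ 2.277 bits/symbol.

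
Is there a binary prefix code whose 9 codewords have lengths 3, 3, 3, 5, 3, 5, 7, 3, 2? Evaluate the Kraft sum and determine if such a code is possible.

0.9453125; yes

With common denominator 2^7 = 128: Σ 2^(−ℓᵢ) = 16/128 + 16/128 + 16/128 + 4/128 + 16/128 + 4/128 + 1/128 + 16/128 + 32/128 = 121/128 = 0.9453125.
Kraft's inequality requires Σ ≤ 1; here Σ = 0.9453125 ≤ 1, so such a prefix code exists.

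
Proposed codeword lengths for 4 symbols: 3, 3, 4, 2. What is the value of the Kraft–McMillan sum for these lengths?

With common denominator 2^4 = 16: Σ 2^(−ℓᵢ) = 2/16 + 2/16 + 1/16 + 4/16 = 9/16 = 0.5625.

0.5625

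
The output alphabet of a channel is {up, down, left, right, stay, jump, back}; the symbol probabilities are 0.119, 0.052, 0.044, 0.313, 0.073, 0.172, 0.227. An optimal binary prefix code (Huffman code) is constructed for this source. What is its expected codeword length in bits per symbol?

2.553 bits/symbol

Repeatedly combine the two least-probable nodes; the expected code length is the sum of the merged weights.
merge 11/250 + 13/250 → 12/125
merge 73/1000 + 12/125 → 169/1000
merge 119/1000 + 169/1000 → 36/125
merge 43/250 + 227/1000 → 399/1000
merge 36/125 + 313/1000 → 601/1000
merge 399/1000 + 601/1000 → 1
L = 12/125 + 169/1000 + 36/125 + 399/1000 + 601/1000 + 1 = 2553/1000 = 2.553 bits/symbol.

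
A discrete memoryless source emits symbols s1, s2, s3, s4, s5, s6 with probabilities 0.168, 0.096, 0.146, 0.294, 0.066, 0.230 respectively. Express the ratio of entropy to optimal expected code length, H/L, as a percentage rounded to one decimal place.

98.3%

Entropy H = −Σ p log₂ p ≈ 2.4279 bits.
Huffman merges: 33/500+12/125→81/500; 73/500+81/500→77/250; 21/125+23/100→199/500; 147/500+77/250→301/500; 199/500+301/500→1. L = 247/100 ≈ 2.4700.
Efficiency = H/L = 2.4279/2.4700 = 98.3%.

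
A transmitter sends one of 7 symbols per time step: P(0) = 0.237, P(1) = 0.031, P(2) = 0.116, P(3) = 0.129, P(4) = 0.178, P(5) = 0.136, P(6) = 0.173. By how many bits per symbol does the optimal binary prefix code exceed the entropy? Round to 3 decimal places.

Entropy H = −Σ p log₂ p ≈ 2.6618 bits.
Huffman merges: 31/1000+29/250→147/1000; 129/1000+17/125→53/200; 147/1000+173/1000→8/25; 89/500+237/1000→83/200; 53/200+8/25→117/200; 83/200+117/200→1. L = 683/250 ≈ 2.7320.
L − H = 2.7320 − 2.6618 = 0.070 bits.

0.070 bits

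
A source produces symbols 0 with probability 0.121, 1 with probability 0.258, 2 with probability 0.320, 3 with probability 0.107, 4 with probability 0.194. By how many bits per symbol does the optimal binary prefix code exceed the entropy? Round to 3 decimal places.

0.025 bits

Entropy H = −Σ p log₂ p ≈ 2.2030 bits.
Huffman merges: 107/1000+121/1000→57/250; 97/500+57/250→211/500; 129/500+8/25→289/500; 211/500+289/500→1. L = 557/250 ≈ 2.2280.
L − H = 2.2280 − 2.2030 = 0.025 bits.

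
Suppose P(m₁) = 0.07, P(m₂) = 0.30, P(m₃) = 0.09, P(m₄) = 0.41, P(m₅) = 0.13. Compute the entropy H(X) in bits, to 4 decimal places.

H = −Σ pᵢ log₂ pᵢ.
−0.07·log₂(0.07) = 0.2686
−0.30·log₂(0.30) = 0.5211
−0.09·log₂(0.09) = 0.3127
−0.41·log₂(0.41) = 0.5274
−0.13·log₂(0.13) = 0.3826
Sum ≈ 2.0123 → 2.0123 bits.

2.0123 bits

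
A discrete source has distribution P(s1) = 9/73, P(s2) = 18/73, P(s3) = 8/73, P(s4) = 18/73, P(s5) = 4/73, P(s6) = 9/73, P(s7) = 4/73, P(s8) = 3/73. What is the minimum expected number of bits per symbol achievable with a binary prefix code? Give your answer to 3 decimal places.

Repeatedly combine the two least-probable nodes; the expected code length is the sum of the merged weights.
merge 3/73 + 4/73 → 7/73
merge 4/73 + 7/73 → 11/73
merge 8/73 + 9/73 → 17/73
merge 9/73 + 11/73 → 20/73
merge 17/73 + 18/73 → 35/73
merge 18/73 + 20/73 → 38/73
merge 35/73 + 38/73 → 1
L = 7/73 + 11/73 + 17/73 + 20/73 + 35/73 + 38/73 + 1 = 201/73 ≈ 2.753 bits/symbol.

2.753 bits/symbol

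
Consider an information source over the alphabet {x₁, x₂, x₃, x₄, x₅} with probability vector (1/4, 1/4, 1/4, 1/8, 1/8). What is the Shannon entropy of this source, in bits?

2.25 bits

Each probability is a power of 1/2, so log₂(1/p) is an integer.
H = Σ p·log₂(1/p) = 1/4·2 + 1/4·2 + 1/4·2 + 1/8·3 + 1/8·3 = 2.25 bits.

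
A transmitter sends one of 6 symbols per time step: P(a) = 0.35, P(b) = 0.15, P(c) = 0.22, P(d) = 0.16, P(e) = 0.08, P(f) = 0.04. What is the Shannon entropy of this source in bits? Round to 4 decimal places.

2.3215 bits

H = −Σ pᵢ log₂ pᵢ.
−0.35·log₂(0.35) = 0.5301
−0.15·log₂(0.15) = 0.4105
−0.22·log₂(0.22) = 0.4806
−0.16·log₂(0.16) = 0.4230
−0.08·log₂(0.08) = 0.2915
−0.04·log₂(0.04) = 0.1858
Sum ≈ 2.3215 → 2.3215 bits.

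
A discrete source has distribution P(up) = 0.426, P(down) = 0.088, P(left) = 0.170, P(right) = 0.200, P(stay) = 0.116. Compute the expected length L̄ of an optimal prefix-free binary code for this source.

Repeatedly combine the two least-probable nodes; the expected code length is the sum of the merged weights.
merge 11/125 + 29/250 → 51/250
merge 17/100 + 1/5 → 37/100
merge 51/250 + 37/100 → 287/500
merge 213/500 + 287/500 → 1
L = 51/250 + 37/100 + 287/500 + 1 = 537/250 = 2.148 bits/symbol.

2.148 bits/symbol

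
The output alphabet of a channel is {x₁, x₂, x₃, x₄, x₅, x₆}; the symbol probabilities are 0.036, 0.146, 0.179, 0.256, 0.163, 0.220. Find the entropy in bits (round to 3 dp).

H = −Σ pᵢ log₂ pᵢ.
−0.036·log₂(0.036) = 0.1727
−0.146·log₂(0.146) = 0.4053
−0.179·log₂(0.179) = 0.4443
−0.256·log₂(0.256) = 0.5032
−0.163·log₂(0.163) = 0.4266
−0.220·log₂(0.220) = 0.4806
Sum ≈ 2.4326 → 2.433 bits.

2.433 bits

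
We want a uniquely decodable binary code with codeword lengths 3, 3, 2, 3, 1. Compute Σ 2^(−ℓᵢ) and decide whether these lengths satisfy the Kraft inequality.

With common denominator 2^3 = 8: Σ 2^(−ℓᵢ) = 1/8 + 1/8 + 2/8 + 1/8 + 4/8 = 9/8 = 1.125.
Kraft's inequality requires Σ ≤ 1; here Σ = 1.125 > 1, so no such prefix code exists.

1.125; no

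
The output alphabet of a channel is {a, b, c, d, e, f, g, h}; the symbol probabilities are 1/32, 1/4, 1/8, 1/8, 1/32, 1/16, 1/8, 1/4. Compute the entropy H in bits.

Each probability is a power of 1/2, so log₂(1/p) is an integer.
H = Σ p·log₂(1/p) = 1/32·5 + 1/4·2 + 1/8·3 + 1/8·3 + 1/32·5 + 1/16·4 + 1/8·3 + 1/4·2 = 2.6875 bits.

2.6875 bits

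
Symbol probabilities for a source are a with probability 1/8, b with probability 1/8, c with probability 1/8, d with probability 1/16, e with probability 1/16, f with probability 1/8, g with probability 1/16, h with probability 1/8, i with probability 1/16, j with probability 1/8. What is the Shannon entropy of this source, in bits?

3.25 bits

Each probability is a power of 1/2, so log₂(1/p) is an integer.
H = Σ p·log₂(1/p) = 1/8·3 + 1/8·3 + 1/8·3 + 1/16·4 + 1/16·4 + 1/8·3 + 1/16·4 + 1/8·3 + 1/16·4 + 1/8·3 = 3.25 bits.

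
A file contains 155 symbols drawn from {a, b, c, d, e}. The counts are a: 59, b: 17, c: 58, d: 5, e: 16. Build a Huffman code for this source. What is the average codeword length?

2 bits/symbol

Probabilities are the counts divided by 155.
Repeatedly combine the two least-probable nodes; the expected code length is the sum of the merged weights.
merge 1/31 + 16/155 → 21/155
merge 17/155 + 21/155 → 38/155
merge 38/155 + 58/155 → 96/155
merge 59/155 + 96/155 → 1
L = 21/155 + 38/155 + 96/155 + 1 = 2 bits/symbol.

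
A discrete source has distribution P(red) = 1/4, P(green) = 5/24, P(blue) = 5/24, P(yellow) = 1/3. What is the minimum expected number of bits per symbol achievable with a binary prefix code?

2 bits/symbol

Repeatedly combine the two least-probable nodes; the expected code length is the sum of the merged weights.
merge 5/24 + 5/24 → 5/12
merge 1/4 + 1/3 → 7/12
merge 5/12 + 7/12 → 1
L = 5/12 + 7/12 + 1 = 2 bits/symbol.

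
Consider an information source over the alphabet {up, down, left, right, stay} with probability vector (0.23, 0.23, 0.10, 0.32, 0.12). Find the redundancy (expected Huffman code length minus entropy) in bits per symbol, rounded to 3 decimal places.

Entropy H = −Σ p log₂ p ≈ 2.2006 bits.
Huffman merges: 1/10+3/25→11/50; 11/50+23/100→9/20; 23/100+8/25→11/20; 9/20+11/20→1. L = 111/50 ≈ 2.2200.
L − H = 2.2200 − 2.2006 = 0.019 bits.

0.019 bits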